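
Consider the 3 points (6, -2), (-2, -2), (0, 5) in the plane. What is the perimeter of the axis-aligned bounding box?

30

Width = max x − min x = 6 − (-2) = 8.
Height = max y − min y = 5 − (-2) = 7.
Perimeter = 2(8 + 7) = 30.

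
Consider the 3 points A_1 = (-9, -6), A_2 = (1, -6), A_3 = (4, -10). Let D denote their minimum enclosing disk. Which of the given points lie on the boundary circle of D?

Side lengths²: A_1A_2² = 100, A_1A_3² = 185, A_2A_3² = 25.
Since A_1A_3² = 185 ≥ 100 + 25 = 125, the angle opposite A_1A_3 is not acute, so the smallest enclosing circle has A_1A_3 as diameter.
Centre = midpoint of A_1A_3 = (-2.5, -8), r² = 185/4 = 46.25.
The points at distance exactly r from the centre are A_1, A_3 — 2 points.

A_1, A_3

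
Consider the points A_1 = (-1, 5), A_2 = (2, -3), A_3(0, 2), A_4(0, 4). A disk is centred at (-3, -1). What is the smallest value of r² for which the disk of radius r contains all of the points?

The required radius is the distance from (-3, -1) to the farthest point.
Squared distances: 40, 29, 18, 34.
Maximum is 40, attained at A_1.

40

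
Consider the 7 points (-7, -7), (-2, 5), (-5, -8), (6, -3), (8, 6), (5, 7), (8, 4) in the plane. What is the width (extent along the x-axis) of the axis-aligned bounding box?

max x = 8, min x = -7, so width = 15.

15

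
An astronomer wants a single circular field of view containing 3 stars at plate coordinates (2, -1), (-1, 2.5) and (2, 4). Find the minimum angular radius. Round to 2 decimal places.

Call the three points A, B, C in the order given.
Side lengths²: AB² = 21.25, AC² = 25, BC² = 11.25.
Since AC² = 25 < 21.25 + 11.25 = 32.5, the triangle is acute, so the smallest enclosing circle is the circumcircle.
Circumcentre = (1.375, 1.5), r² = 6.640625.
r = √(6.640625) ≈ 2.58.

2.58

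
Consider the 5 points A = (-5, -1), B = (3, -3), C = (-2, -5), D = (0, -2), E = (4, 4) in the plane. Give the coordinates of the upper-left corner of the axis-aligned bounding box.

x-range [-5, 4], y-range [-5, 4].
The upper-left corner is (-5, 4).

(-5, 4)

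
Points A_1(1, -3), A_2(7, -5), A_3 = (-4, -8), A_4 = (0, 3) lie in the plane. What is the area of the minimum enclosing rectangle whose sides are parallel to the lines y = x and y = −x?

112.5

In coordinates u = x + y, v = x − y the rectangle is axis-aligned; the map (x,y)→(u,v) scales areas by 2.
u-values: -2, 2, -12, 3; range = 3 − (-12) = 15.
v-values: 4, 12, 4, -3; range = 12 − (-3) = 15.
Area = (15 × 15) / 2 = 112.5.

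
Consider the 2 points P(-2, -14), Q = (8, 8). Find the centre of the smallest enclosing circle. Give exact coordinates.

(3, -3)

The smallest circle enclosing two points has them as diameter endpoints.
Centre = midpoint = (3, -3); r² = |PQ|²/4 = 584/4 = 146.
Centre = (3, -3).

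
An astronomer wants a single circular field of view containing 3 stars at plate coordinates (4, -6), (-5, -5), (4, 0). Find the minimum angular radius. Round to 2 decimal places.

5.18

Call the three points A, B, C in the order given.
Side lengths²: AB² = 82, AC² = 36, BC² = 106.
Since BC² = 106 < 82 + 36 = 118, the triangle is acute, so the smallest enclosing circle is the circumcircle.
Circumcentre = (-2/9, -3), r² = 2173/81.
r = √(2173/81) ≈ 5.18.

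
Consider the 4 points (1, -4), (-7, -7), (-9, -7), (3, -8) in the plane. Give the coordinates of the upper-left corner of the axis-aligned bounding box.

x-range [-9, 3], y-range [-8, -4].
The upper-left corner is (-9, -4).

(-9, -4)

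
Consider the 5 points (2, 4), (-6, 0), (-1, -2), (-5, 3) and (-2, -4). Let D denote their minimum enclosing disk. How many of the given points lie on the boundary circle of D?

The minimum enclosing circle of a finite set is fixed by two of the points (as a diameter) or three (as a circumcircle).
The minimum enclosing circle is determined by three boundary points: (2, 4), (-6, 0), (-2, -4).
Their circumcentre is (-4/3, 2/3) with r² = 200/9.
The farthest remaining point (-5, 3) is at distance² 170/9 ≤ 200/9.
The points at distance exactly r from the centre are (2, 4), (-6, 0), (-2, -4) — 3 points.

3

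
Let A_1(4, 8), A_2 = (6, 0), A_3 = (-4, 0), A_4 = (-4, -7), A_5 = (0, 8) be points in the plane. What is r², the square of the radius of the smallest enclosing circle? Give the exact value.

72.25

The minimum enclosing circle of a finite set is fixed by two of the points (as a diameter) or three (as a circumcircle).
The farthest pair is A_1–A_4 with squared distance 289. The circle on this segment as diameter has centre (0, 0.5) and r² = 289/4 = 72.25.
Check A_2: distance² to centre = 36.25 ≤ 72.25, so it lies inside.
All remaining points lie in this disk, and no smaller disk contains both endpoints, so this is the minimum enclosing circle.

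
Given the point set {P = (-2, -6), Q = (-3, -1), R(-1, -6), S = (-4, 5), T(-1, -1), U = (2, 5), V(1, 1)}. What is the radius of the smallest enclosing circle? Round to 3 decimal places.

The minimum enclosing circle is determined by three boundary points: P, S, U.
Their circumcentre is (-1, -3/22) with r² = 17125/484.
The farthest remaining point R is at distance² 16641/484 ≤ 17125/484.
r = √(17125/484) ≈ 5.948.

5.948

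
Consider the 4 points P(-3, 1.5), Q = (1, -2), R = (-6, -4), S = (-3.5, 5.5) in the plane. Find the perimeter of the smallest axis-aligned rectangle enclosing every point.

Width = max x − min x = 1 − (-6) = 7.
Height = max y − min y = 5.5 − (-4) = 9.5.
Perimeter = 2(7 + 9.5) = 33.

33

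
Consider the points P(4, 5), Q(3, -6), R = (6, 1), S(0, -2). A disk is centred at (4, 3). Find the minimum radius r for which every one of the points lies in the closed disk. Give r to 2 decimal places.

9.06

The required radius is the distance from (4, 3) to the farthest point.
Squared distances: 4, 82, 8, 41.
Maximum is 82, attained at Q.
r = √82 ≈ 9.06.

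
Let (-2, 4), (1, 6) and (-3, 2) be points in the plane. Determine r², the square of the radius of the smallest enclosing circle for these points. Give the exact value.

Call the three points A, B, C in the order given.
Side lengths²: AB² = 13, AC² = 5, BC² = 32.
Since BC² = 32 ≥ 13 + 5 = 18, the angle opposite BC is not acute, so the smallest enclosing circle has BC as diameter.
Centre = midpoint of BC = (-1, 4), r² = 32/4 = 8.

8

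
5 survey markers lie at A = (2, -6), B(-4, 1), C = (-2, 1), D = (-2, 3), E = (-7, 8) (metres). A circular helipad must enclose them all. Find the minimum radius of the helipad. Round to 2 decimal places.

A smallest enclosing disk is always determined by at most three of the input points on its boundary.
The farthest pair is A–E with squared distance 277. The circle on this segment as diameter has centre (-2.5, 1) and r² = 277/4 = 69.25.
Check B: distance² to centre = 2.25 ≤ 69.25, so it lies inside.
All remaining points lie in this disk, and no smaller disk contains both endpoints, so this is the minimum enclosing circle.
r = √(69.25) ≈ 8.32.

8.32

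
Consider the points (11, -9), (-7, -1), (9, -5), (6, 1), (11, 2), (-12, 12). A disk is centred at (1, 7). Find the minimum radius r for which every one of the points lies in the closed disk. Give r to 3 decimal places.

18.868

The required radius is the distance from (1, 7) to the farthest point.
Squared distances: 356, 128, 208, 61, 125, 194.
Maximum is 356, attained at (11, -9).
r = √356 ≈ 18.868.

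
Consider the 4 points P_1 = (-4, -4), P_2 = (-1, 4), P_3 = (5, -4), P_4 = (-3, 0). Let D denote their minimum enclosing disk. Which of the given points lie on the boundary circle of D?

A smallest enclosing disk is always determined by at most three of the input points on its boundary.
The minimum enclosing circle is determined by three boundary points: P_1, P_2, P_3.
Their circumcentre is (0.5, -1.125) with r² = 28.515625.
The farthest remaining point P_4 is at distance² 13.515625 ≤ 28.515625.
The points at distance exactly r from the centre are P_1, P_2, P_3 — 3 points.

P_1, P_2, P_3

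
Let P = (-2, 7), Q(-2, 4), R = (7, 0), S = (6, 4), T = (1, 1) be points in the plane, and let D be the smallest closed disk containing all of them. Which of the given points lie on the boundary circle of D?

The minimum enclosing circle of a finite set is fixed by two of the points (as a diameter) or three (as a circumcircle).
The farthest pair is P–R with squared distance 130. The circle on this segment as diameter has centre (2.5, 3.5) and r² = 130/4 = 32.5.
Check Q: distance² to centre = 20.5 ≤ 32.5, so it lies inside.
All remaining points lie in this disk, and no smaller disk contains both endpoints, so this is the minimum enclosing circle.
The points at distance exactly r from the centre are P, R — 2 points.

P, R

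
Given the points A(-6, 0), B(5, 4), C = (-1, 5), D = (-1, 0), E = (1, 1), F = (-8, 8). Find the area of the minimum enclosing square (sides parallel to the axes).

169

The bounding box has width 13 and height 8.
An axis-aligned square enclosing the set must have side ≥ max(width, height).
So the minimum side is max(13, 8) = 13.
Area = 13² = 169.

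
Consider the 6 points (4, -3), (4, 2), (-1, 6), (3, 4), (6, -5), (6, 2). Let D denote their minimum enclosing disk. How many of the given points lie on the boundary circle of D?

A smallest enclosing disk is always determined by at most three of the input points on its boundary.
The farthest pair is (-1, 6)–(6, -5) with squared distance 170. The circle on this segment as diameter has centre (2.5, 0.5) and r² = 170/4 = 42.5.
Check (4, -3): distance² to centre = 14.5 ≤ 42.5, so it lies inside.
All remaining points lie in this disk, and no smaller disk contains both endpoints, so this is the minimum enclosing circle.
The points at distance exactly r from the centre are (-1, 6), (6, -5) — 2 points.

2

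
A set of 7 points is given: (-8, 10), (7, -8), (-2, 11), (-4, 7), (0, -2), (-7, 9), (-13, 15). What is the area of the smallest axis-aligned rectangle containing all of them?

460

x ranges over [-13, 7], width 20.
y ranges over [-8, 15], height 23.
Area = 20 × 23 = 460.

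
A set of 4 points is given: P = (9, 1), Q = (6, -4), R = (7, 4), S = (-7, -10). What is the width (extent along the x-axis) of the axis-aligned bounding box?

16

max x = 9, min x = -7, so width = 16.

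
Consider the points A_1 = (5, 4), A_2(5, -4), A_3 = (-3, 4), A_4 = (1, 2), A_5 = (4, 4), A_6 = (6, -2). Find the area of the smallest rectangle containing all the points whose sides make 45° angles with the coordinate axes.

64

In coordinates u = x + y, v = x − y the rectangle is axis-aligned; the map (x,y)→(u,v) scales areas by 2.
u-values: 9, 1, 1, 3, 8, 4; range = 9 − 1 = 8.
v-values: 1, 9, -7, -1, 0, 8; range = 9 − (-7) = 16.
Area = (8 × 16) / 2 = 64.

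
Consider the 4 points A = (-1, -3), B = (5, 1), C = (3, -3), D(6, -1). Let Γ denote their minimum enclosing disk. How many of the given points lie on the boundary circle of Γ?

The minimum enclosing circle of a finite set is fixed by two of the points (as a diameter) or three (as a circumcircle).
The minimum enclosing circle is determined by three boundary points: A, B, D.
Their circumcentre is (2.375, -1.5625) with r² = 13.45703125.
The farthest remaining point C is at distance² 2.45703125 ≤ 13.45703125.
The points at distance exactly r from the centre are A, B, D — 3 points.

3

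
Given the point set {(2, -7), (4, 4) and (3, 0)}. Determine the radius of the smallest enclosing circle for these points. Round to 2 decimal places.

5.59

Call the three points A, B, C in the order given.
Side lengths²: AB² = 125, AC² = 50, BC² = 17.
Since AB² = 125 ≥ 50 + 17 = 67, the angle opposite AB is not acute, so the smallest enclosing circle has AB as diameter.
Centre = midpoint of AB = (3, -1.5), r² = 125/4 = 31.25.
r = √(31.25) ≈ 5.59.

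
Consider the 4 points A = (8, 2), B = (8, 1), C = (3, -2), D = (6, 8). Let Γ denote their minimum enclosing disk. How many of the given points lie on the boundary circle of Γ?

2

A smallest enclosing disk is always determined by at most three of the input points on its boundary.
The farthest pair is C–D with squared distance 109. The circle on this segment as diameter has centre (4.5, 3) and r² = 109/4 = 27.25.
Check A: distance² to centre = 13.25 ≤ 27.25, so it lies inside.
All remaining points lie in this disk, and no smaller disk contains both endpoints, so this is the minimum enclosing circle.
The points at distance exactly r from the centre are C, D — 2 points.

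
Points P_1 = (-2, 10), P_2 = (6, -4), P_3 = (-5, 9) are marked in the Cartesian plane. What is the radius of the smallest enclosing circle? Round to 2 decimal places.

8.51

Side lengths²: P_1P_2² = 260, P_1P_3² = 10, P_2P_3² = 290.
Since P_2P_3² = 290 ≥ 260 + 10 = 270, the angle opposite P_2P_3 is not acute, so the smallest enclosing circle has P_2P_3 as diameter.
Centre = midpoint of P_2P_3 = (0.5, 2.5), r² = 290/4 = 72.5.
r = √(72.5) ≈ 8.51.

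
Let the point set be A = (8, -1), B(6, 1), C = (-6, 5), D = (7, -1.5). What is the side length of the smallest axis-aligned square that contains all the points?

14

The bounding box has width 14 and height 6.5.
An axis-aligned square enclosing the set must have side ≥ max(width, height).
So the minimum side is max(14, 6.5) = 14.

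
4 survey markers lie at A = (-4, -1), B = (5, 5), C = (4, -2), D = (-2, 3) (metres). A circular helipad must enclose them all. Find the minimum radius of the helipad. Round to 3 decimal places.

A smallest enclosing disk is always determined by at most three of the input points on its boundary.
The farthest pair is A–B with squared distance 117. The circle on this segment as diameter has centre (0.5, 2) and r² = 117/4 = 29.25.
Check C: distance² to centre = 28.25 ≤ 29.25, so it lies inside.
All remaining points lie in this disk, and no smaller disk contains both endpoints, so this is the minimum enclosing circle.
r = √(29.25) ≈ 5.408.

5.408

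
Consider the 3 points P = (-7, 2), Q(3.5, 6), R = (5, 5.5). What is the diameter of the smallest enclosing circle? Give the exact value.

Side lengths²: PQ² = 126.25, PR² = 156.25, QR² = 2.5.
Since PR² = 156.25 ≥ 126.25 + 2.5 = 128.75, the angle opposite PR is not acute, so the smallest enclosing circle has PR as diameter.
Centre = midpoint of PR = (-1, 3.75), r² = 156.25/4 = 39.0625.
Diameter = 2r = 2√(39.0625) = 12.5.

12.5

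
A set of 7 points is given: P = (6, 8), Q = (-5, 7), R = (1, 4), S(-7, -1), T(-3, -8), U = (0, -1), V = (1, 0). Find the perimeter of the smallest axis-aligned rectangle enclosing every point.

58

Width = max x − min x = 6 − (-7) = 13.
Height = max y − min y = 8 − (-8) = 16.
Perimeter = 2(13 + 16) = 58.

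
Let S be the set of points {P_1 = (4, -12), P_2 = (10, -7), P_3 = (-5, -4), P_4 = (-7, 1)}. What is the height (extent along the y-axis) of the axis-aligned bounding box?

13

max y = 1, min y = -12, so height = 13.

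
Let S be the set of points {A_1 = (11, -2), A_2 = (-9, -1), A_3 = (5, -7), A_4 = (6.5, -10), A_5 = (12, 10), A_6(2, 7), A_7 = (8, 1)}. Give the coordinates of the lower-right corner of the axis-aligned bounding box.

(12, -10)

x-range [-9, 12], y-range [-10, 10].
The lower-right corner is (12, -10).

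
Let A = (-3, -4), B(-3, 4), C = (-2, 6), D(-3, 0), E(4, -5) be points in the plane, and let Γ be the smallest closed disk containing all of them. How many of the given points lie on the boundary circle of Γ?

2

The minimum enclosing circle of a finite set is fixed by two of the points (as a diameter) or three (as a circumcircle).
The farthest pair is C–E with squared distance 157. The circle on this segment as diameter has centre (1, 0.5) and r² = 157/4 = 39.25.
Check A: distance² to centre = 36.25 ≤ 39.25, so it lies inside.
All remaining points lie in this disk, and no smaller disk contains both endpoints, so this is the minimum enclosing circle.
The points at distance exactly r from the centre are C, E — 2 points.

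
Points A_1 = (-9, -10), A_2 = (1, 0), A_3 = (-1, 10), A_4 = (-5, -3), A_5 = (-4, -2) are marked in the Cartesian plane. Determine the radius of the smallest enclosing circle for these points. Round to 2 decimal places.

10.77

By Welzl's lemma the MEC is supported by two points (diametrically opposite) or three points (on a circumcircle).
The farthest pair is A_1–A_3 with squared distance 464. The circle on this segment as diameter has centre (-5, 0) and r² = 464/4 = 116.
Check A_2: distance² to centre = 36 ≤ 116, so it lies inside.
All remaining points lie in this disk, and no smaller disk contains both endpoints, so this is the minimum enclosing circle.
r = √116 ≈ 10.77.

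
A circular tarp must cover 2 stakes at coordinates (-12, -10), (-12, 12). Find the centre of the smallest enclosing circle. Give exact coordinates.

(-12, 1)

The smallest circle enclosing two points has them as diameter endpoints.
Centre = midpoint = (-12, 1); r² = |(-12, -10)−(-12, 12)|²/4 = 484/4 = 121.
Centre = (-12, 1).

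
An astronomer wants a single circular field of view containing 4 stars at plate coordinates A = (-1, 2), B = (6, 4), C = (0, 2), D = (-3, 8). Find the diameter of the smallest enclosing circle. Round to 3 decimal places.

9.849

The farthest pair is B–D with squared distance 97. The circle on this segment as diameter has centre (1.5, 6) and r² = 97/4 = 24.25.
Check A: distance² to centre = 22.25 ≤ 24.25, so it lies inside.
All remaining points lie in this disk, and no smaller disk contains both endpoints, so this is the minimum enclosing circle.
Diameter = 2r = 2√(24.25) ≈ 9.849.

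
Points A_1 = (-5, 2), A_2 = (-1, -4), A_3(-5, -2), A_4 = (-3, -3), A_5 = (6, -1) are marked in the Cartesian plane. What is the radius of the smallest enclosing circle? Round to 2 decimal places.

A smallest enclosing disk is always determined by at most three of the input points on its boundary.
The minimum enclosing circle is determined by three boundary points: A_1, A_3, A_5.
Their circumcentre is (4/11, 0) with r² = 3965/121.
The farthest remaining point A_4 is at distance² 2458/121 ≤ 3965/121.
r = √(3965/121) ≈ 5.72.

5.72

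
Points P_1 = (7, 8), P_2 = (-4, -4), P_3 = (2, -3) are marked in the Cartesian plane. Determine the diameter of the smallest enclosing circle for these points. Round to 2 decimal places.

Side lengths²: P_1P_2² = 265, P_1P_3² = 146, P_2P_3² = 37.
Since P_1P_2² = 265 ≥ 146 + 37 = 183, the angle opposite P_1P_2 is not acute, so the smallest enclosing circle has P_1P_2 as diameter.
Centre = midpoint of P_1P_2 = (1.5, 2), r² = 265/4 = 66.25.
Diameter = 2r = 2√(66.25) ≈ 16.28.

16.28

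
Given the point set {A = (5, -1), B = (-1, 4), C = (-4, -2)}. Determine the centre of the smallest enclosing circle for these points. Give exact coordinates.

(13/34, -15/34)

Side lengths²: AB² = 61, AC² = 82, BC² = 45.
Since AC² = 82 < 61 + 45 = 106, the triangle is acute, so the smallest enclosing circle is the circumcircle.
Circumcentre = (13/34, -15/34), r² = 12505/578.
Centre = (13/34, -15/34).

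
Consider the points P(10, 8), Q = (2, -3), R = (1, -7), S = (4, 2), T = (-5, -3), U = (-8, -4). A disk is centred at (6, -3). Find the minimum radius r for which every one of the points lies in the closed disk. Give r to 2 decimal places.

The required radius is the distance from (6, -3) to the farthest point.
Squared distances: 137, 16, 41, 29, 121, 197.
Maximum is 197, attained at U.
r = √197 ≈ 14.04.

14.04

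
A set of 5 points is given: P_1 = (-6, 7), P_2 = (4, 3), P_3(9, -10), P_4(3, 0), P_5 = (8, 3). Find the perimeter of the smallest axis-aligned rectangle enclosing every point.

64

Width = max x − min x = 9 − (-6) = 15.
Height = max y − min y = 7 − (-10) = 17.
Perimeter = 2(15 + 17) = 64.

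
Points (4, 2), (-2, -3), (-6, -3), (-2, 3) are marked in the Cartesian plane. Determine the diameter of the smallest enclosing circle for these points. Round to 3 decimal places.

The minimum enclosing circle of a finite set is fixed by two of the points (as a diameter) or three (as a circumcircle).
The farthest pair is (4, 2)–(-6, -3) with squared distance 125. The circle on this segment as diameter has centre (-1, -0.5) and r² = 125/4 = 31.25.
Check (-2, -3): distance² to centre = 7.25 ≤ 31.25, so it lies inside.
All remaining points lie in this disk, and no smaller disk contains both endpoints, so this is the minimum enclosing circle.
Diameter = 2r = 2√(31.25) ≈ 11.180.

11.180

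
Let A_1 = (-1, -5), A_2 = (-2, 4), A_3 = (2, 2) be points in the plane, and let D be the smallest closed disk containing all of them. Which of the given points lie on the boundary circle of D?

A_1, A_2

Side lengths²: A_1A_2² = 82, A_1A_3² = 58, A_2A_3² = 20.
Since A_1A_2² = 82 ≥ 58 + 20 = 78, the angle opposite A_1A_2 is not acute, so the smallest enclosing circle has A_1A_2 as diameter.
Centre = midpoint of A_1A_2 = (-1.5, -0.5), r² = 82/4 = 20.5.
The points at distance exactly r from the centre are A_1, A_2 — 2 points.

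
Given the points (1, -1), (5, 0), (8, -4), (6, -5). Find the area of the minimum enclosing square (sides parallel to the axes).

49

The bounding box has width 7 and height 5.
An axis-aligned square enclosing the set must have side ≥ max(width, height).
So the minimum side is max(7, 5) = 7.
Area = 7² = 49.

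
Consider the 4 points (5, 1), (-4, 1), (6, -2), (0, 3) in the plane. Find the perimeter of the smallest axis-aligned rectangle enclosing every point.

30

Width = max x − min x = 6 − (-4) = 10.
Height = max y − min y = 3 − (-2) = 5.
Perimeter = 2(10 + 5) = 30.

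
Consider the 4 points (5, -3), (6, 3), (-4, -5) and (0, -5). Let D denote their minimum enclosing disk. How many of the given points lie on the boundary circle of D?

A smallest enclosing disk is always determined by at most three of the input points on its boundary.
The farthest pair is (6, 3)–(-4, -5) with squared distance 164. The circle on this segment as diameter has centre (1, -1) and r² = 164/4 = 41.
Check (5, -3): distance² to centre = 20 ≤ 41, so it lies inside.
All remaining points lie in this disk, and no smaller disk contains both endpoints, so this is the minimum enclosing circle.
The points at distance exactly r from the centre are (6, 3), (-4, -5) — 2 points.

2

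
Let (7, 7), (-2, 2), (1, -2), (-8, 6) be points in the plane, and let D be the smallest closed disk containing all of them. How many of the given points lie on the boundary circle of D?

3

A smallest enclosing disk is always determined by at most three of the input points on its boundary.
The minimum enclosing circle is determined by three boundary points: (7, 7), (1, -2), (-8, 6).
Their circumcentre is (-37/86, 469/86) with r² = 213005/3698.
The farthest remaining point (-2, 2) is at distance² 53217/3698 ≤ 213005/3698.
The points at distance exactly r from the centre are (7, 7), (1, -2), (-8, 6) — 3 points.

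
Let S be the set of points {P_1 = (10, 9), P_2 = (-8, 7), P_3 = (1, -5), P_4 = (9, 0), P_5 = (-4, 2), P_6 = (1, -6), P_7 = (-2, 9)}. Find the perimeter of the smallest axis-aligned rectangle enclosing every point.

Width = max x − min x = 10 − (-8) = 18.
Height = max y − min y = 9 − (-6) = 15.
Perimeter = 2(18 + 15) = 66.

66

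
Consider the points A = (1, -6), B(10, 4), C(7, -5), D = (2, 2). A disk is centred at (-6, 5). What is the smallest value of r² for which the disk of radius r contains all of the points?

The required radius is the distance from (-6, 5) to the farthest point.
Squared distances: 170, 257, 269, 73.
Maximum is 269, attained at C.

269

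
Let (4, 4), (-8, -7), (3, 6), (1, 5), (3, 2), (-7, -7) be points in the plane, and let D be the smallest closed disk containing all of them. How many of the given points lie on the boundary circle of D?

2

A smallest enclosing disk is always determined by at most three of the input points on its boundary.
The farthest pair is (-8, -7)–(3, 6) with squared distance 290. The circle on this segment as diameter has centre (-2.5, -0.5) and r² = 290/4 = 72.5.
Check (4, 4): distance² to centre = 62.5 ≤ 72.5, so it lies inside.
All remaining points lie in this disk, and no smaller disk contains both endpoints, so this is the minimum enclosing circle.
The points at distance exactly r from the centre are (-8, -7), (3, 6) — 2 points.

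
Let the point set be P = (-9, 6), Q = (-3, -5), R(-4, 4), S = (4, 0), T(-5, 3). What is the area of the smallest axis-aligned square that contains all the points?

169

The bounding box has width 13 and height 11.
An axis-aligned square enclosing the set must have side ≥ max(width, height).
So the minimum side is max(13, 11) = 13.
Area = 13² = 169.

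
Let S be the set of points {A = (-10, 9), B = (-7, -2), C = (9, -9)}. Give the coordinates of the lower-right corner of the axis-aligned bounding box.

(9, -9)

x-range [-10, 9], y-range [-9, 9].
The lower-right corner is (9, -9).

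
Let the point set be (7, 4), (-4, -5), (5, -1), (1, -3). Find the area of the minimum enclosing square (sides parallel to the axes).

The bounding box has width 11 and height 9.
An axis-aligned square enclosing the set must have side ≥ max(width, height).
So the minimum side is max(11, 9) = 11.
Area = 11² = 121.

121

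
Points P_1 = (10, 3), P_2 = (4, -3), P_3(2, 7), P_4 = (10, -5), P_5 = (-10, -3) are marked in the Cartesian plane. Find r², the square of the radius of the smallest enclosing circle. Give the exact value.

110.09

The minimum enclosing circle of a finite set is fixed by two of the points (as a diameter) or three (as a circumcircle).
The minimum enclosing circle is determined by three boundary points: P_1, P_4, P_5.
Their circumcentre is (0.3, -1) with r² = 110.09.
The farthest remaining point P_3 is at distance² 66.89 ≤ 110.09.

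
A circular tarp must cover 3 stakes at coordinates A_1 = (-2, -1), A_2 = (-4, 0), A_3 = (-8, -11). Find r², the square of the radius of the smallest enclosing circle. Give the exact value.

11645/338

Side lengths²: A_1A_2² = 5, A_1A_3² = 136, A_2A_3² = 137.
Since A_2A_3² = 137 < 136 + 5 = 141, the triangle is acute, so the smallest enclosing circle is the circumcircle.
Circumcentre = (-145/26, -147/26), r² = 11645/338.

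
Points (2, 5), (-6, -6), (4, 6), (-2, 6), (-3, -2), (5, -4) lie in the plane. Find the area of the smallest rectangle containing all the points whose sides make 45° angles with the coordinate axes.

In coordinates u = x + y, v = x − y the rectangle is axis-aligned; the map (x,y)→(u,v) scales areas by 2.
u-values: 7, -12, 10, 4, -5, 1; range = 10 − (-12) = 22.
v-values: -3, 0, -2, -8, -1, 9; range = 9 − (-8) = 17.
Area = (22 × 17) / 2 = 187.

187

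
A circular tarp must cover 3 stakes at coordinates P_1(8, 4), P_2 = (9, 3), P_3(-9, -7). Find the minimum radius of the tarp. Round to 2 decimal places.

Side lengths²: P_1P_2² = 2, P_1P_3² = 410, P_2P_3² = 424.
Since P_2P_3² = 424 ≥ 410 + 2 = 412, the angle opposite P_2P_3 is not acute, so the smallest enclosing circle has P_2P_3 as diameter.
Centre = midpoint of P_2P_3 = (0, -2), r² = 424/4 = 106.
r = √106 ≈ 10.30.

10.30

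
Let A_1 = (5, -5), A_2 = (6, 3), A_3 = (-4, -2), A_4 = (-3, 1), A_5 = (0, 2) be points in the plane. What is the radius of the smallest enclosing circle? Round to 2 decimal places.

5.70

By Welzl's lemma the MEC is supported by two points (diametrically opposite) or three points (on a circumcircle).
The minimum enclosing circle is determined by three boundary points: A_1, A_2, A_3.
Their circumcentre is (1.5, -0.5) with r² = 32.5.
The farthest remaining point A_4 is at distance² 22.5 ≤ 32.5.
r = √(32.5) ≈ 5.70.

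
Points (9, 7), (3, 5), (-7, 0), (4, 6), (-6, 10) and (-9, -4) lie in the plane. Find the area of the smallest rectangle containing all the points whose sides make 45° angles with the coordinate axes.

261

In coordinates u = x + y, v = x − y the rectangle is axis-aligned; the map (x,y)→(u,v) scales areas by 2.
u-values: 16, 8, -7, 10, 4, -13; range = 16 − (-13) = 29.
v-values: 2, -2, -7, -2, -16, -5; range = 2 − (-16) = 18.
Area = (29 × 18) / 2 = 261.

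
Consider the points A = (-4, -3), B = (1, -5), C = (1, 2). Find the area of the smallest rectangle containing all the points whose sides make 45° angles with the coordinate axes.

In coordinates u = x + y, v = x − y the rectangle is axis-aligned; the map (x,y)→(u,v) scales areas by 2.
u-values: -7, -4, 3; range = 3 − (-7) = 10.
v-values: -1, 6, -1; range = 6 − (-1) = 7.
Area = (10 × 7) / 2 = 35.

35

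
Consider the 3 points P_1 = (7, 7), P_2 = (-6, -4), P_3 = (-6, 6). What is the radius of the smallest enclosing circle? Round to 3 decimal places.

8.515

Side lengths²: P_1P_2² = 290, P_1P_3² = 170, P_2P_3² = 100.
Since P_1P_2² = 290 ≥ 170 + 100 = 270, the angle opposite P_1P_2 is not acute, so the smallest enclosing circle has P_1P_2 as diameter.
Centre = midpoint of P_1P_2 = (0.5, 1.5), r² = 290/4 = 72.5.
r = √(72.5) ≈ 8.515.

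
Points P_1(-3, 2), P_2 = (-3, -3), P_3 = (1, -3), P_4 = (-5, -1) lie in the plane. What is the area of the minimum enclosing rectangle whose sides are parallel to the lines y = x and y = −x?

22.5

In coordinates u = x + y, v = x − y the rectangle is axis-aligned; the map (x,y)→(u,v) scales areas by 2.
u-values: -1, -6, -2, -6; range = -1 − (-6) = 5.
v-values: -5, 0, 4, -4; range = 4 − (-5) = 9.
Area = (5 × 9) / 2 = 22.5.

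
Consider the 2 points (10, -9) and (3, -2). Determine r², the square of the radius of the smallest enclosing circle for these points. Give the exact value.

The smallest circle enclosing two points has them as diameter endpoints.
Centre = midpoint = (6.5, -5.5); r² = |(10, -9)−(3, -2)|²/4 = 98/4 = 24.5.

24.5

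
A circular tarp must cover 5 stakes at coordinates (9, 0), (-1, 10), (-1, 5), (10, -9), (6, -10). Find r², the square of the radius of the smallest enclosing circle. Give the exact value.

By Welzl's lemma the MEC is supported by two points (diametrically opposite) or three points (on a circumcircle).
The farthest pair is (-1, 10)–(10, -9) with squared distance 482. The circle on this segment as diameter has centre (4.5, 0.5) and r² = 482/4 = 120.5.
Check (9, 0): distance² to centre = 20.5 ≤ 120.5, so it lies inside.
All remaining points lie in this disk, and no smaller disk contains both endpoints, so this is the minimum enclosing circle.

120.5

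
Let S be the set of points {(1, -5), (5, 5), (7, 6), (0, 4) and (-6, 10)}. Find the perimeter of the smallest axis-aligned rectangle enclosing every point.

Width = max x − min x = 7 − (-6) = 13.
Height = max y − min y = 10 − (-5) = 15.
Perimeter = 2(13 + 15) = 56.

56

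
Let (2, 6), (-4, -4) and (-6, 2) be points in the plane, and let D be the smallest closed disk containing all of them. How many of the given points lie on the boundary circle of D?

Call the three points A, B, C in the order given.
Side lengths²: AB² = 136, AC² = 80, BC² = 40.
Since AB² = 136 ≥ 80 + 40 = 120, the angle opposite AB is not acute, so the smallest enclosing circle has AB as diameter.
Centre = midpoint of AB = (-1, 1), r² = 136/4 = 34.
The points at distance exactly r from the centre are (2, 6), (-4, -4) — 2 points.

2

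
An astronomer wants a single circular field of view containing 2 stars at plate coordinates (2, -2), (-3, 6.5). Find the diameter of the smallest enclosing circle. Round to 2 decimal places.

9.86

The smallest circle enclosing two points has them as diameter endpoints.
Centre = midpoint = (-0.5, 2.25); r² = |(2, -2)−(-3, 6.5)|²/4 = 97.25/4 = 24.3125.
Diameter = 2r = 2√(24.3125) ≈ 9.86.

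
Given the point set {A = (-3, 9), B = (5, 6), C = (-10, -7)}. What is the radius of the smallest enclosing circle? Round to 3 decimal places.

9.925

Side lengths²: AB² = 73, AC² = 305, BC² = 394.
Since BC² = 394 ≥ 305 + 73 = 378, the angle opposite BC is not acute, so the smallest enclosing circle has BC as diameter.
Centre = midpoint of BC = (-2.5, -0.5), r² = 394/4 = 98.5.
r = √(98.5) ≈ 9.925.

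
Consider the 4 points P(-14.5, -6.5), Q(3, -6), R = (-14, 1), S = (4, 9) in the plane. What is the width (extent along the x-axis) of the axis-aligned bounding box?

18.5

max x = 4, min x = -14.5, so width = 18.5.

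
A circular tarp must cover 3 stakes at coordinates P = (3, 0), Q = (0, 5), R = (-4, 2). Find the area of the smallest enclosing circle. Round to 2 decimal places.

Side lengths²: PQ² = 34, PR² = 53, QR² = 25.
Since PR² = 53 < 34 + 25 = 59, the triangle is acute, so the smallest enclosing circle is the circumcircle.
Circumcentre = (-23/58, 79/58), r² = 22525/1682.
Area = π·r² = π·22525/1682 ≈ 42.07.

42.07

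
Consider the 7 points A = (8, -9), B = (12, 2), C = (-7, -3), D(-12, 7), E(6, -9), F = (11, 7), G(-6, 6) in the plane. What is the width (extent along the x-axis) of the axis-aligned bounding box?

24

max x = 12, min x = -12, so width = 24.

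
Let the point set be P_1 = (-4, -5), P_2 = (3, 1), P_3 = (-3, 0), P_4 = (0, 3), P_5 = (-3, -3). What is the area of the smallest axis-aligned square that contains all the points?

64

The bounding box has width 7 and height 8.
An axis-aligned square enclosing the set must have side ≥ max(width, height).
So the minimum side is max(7, 8) = 8.
Area = 8² = 64.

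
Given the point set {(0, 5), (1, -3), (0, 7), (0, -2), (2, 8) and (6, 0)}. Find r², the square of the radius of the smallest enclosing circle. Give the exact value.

30.5

By Welzl's lemma the MEC is supported by two points (diametrically opposite) or three points (on a circumcircle).
The farthest pair is (1, -3)–(2, 8) with squared distance 122. The circle on this segment as diameter has centre (1.5, 2.5) and r² = 122/4 = 30.5.
Check (0, 5): distance² to centre = 8.5 ≤ 30.5, so it lies inside.
All remaining points lie in this disk, and no smaller disk contains both endpoints, so this is the minimum enclosing circle.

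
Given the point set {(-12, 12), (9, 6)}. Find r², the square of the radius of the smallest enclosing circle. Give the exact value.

The smallest circle enclosing two points has them as diameter endpoints.
Centre = midpoint = (-1.5, 9); r² = |(-12, 12)−(9, 6)|²/4 = 477/4 = 119.25.

119.25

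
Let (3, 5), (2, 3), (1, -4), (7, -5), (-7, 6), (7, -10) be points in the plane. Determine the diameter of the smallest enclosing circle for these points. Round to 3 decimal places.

21.260

A smallest enclosing disk is always determined by at most three of the input points on its boundary.
The farthest pair is (-7, 6)–(7, -10) with squared distance 452. The circle on this segment as diameter has centre (0, -2) and r² = 452/4 = 113.
Check (3, 5): distance² to centre = 58 ≤ 113, so it lies inside.
All remaining points lie in this disk, and no smaller disk contains both endpoints, so this is the minimum enclosing circle.
Diameter = 2r = 2√113 ≈ 21.260.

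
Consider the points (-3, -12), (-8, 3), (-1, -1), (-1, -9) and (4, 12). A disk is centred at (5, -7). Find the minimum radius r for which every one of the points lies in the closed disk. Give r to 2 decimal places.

19.03

The required radius is the distance from (5, -7) to the farthest point.
Squared distances: 89, 269, 72, 40, 362.
Maximum is 362, attained at (4, 12).
r = √362 ≈ 19.03.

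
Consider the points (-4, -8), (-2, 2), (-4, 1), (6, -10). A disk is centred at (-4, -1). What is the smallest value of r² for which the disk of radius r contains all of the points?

181

The required radius is the distance from (-4, -1) to the farthest point.
Squared distances: 49, 13, 4, 181.
Maximum is 181, attained at (6, -10).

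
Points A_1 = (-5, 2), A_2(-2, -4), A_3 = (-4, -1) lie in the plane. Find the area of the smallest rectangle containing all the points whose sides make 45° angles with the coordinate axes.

In coordinates u = x + y, v = x − y the rectangle is axis-aligned; the map (x,y)→(u,v) scales areas by 2.
u-values: -3, -6, -5; range = -3 − (-6) = 3.
v-values: -7, 2, -3; range = 2 − (-7) = 9.
Area = (3 × 9) / 2 = 13.5.

13.5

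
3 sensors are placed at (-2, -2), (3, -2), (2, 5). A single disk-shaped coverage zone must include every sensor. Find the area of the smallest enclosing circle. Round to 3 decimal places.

Call the three points A, B, C in the order given.
Side lengths²: AB² = 25, AC² = 65, BC² = 50.
Since AC² = 65 < 50 + 25 = 75, the triangle is acute, so the smallest enclosing circle is the circumcircle.
Circumcentre = (0.5, 17/14), r² = 1625/98.
Area = π·r² = π·1625/98 ≈ 52.093.

52.093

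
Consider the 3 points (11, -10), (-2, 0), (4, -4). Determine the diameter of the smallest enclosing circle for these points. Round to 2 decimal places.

16.40

Call the three points A, B, C in the order given.
Side lengths²: AB² = 269, AC² = 85, BC² = 52.
Since AB² = 269 ≥ 85 + 52 = 137, the angle opposite AB is not acute, so the smallest enclosing circle has AB as diameter.
Centre = midpoint of AB = (4.5, -5), r² = 269/4 = 67.25.
Diameter = 2r = 2√(67.25) ≈ 16.40.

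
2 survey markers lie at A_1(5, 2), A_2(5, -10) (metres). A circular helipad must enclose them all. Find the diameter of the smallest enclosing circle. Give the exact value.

The smallest circle enclosing two points has them as diameter endpoints.
Centre = midpoint = (5, -4); r² = |A_1A_2|²/4 = 144/4 = 36.
Diameter = 2r = 2√36 = 12.

12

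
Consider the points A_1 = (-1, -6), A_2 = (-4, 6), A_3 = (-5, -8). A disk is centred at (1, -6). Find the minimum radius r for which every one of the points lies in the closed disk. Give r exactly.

13

The required radius is the distance from (1, -6) to the farthest point.
Squared distances: 4, 169, 40.
Maximum is 169, attained at A_2.
r = √169 = 13.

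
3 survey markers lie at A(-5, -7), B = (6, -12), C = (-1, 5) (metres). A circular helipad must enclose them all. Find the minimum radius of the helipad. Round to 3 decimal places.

9.192

Side lengths²: AB² = 146, AC² = 160, BC² = 338.
Since BC² = 338 ≥ 160 + 146 = 306, the angle opposite BC is not acute, so the smallest enclosing circle has BC as diameter.
Centre = midpoint of BC = (2.5, -3.5), r² = 338/4 = 84.5.
r = √(84.5) ≈ 9.192.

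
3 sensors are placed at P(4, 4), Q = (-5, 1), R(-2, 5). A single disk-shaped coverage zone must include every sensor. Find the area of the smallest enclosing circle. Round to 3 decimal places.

70.686

Side lengths²: PQ² = 90, PR² = 37, QR² = 25.
Since PQ² = 90 ≥ 37 + 25 = 62, the angle opposite PQ is not acute, so the smallest enclosing circle has PQ as diameter.
Centre = midpoint of PQ = (-0.5, 2.5), r² = 90/4 = 22.5.
Area = π·r² = π·22.5 ≈ 70.686.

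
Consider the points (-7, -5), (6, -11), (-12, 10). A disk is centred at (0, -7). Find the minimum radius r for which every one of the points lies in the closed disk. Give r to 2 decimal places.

20.81

The required radius is the distance from (0, -7) to the farthest point.
Squared distances: 53, 52, 433.
Maximum is 433, attained at (-12, 10).
r = √433 ≈ 20.81.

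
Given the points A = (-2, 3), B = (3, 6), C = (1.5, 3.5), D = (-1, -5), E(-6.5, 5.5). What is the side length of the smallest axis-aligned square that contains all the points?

The bounding box has width 9.5 and height 11.
An axis-aligned square enclosing the set must have side ≥ max(width, height).
So the minimum side is max(9.5, 11) = 11.

11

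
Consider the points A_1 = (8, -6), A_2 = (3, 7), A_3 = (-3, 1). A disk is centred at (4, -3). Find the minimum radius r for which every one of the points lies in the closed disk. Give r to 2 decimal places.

10.05

The required radius is the distance from (4, -3) to the farthest point.
Squared distances: 25, 101, 65.
Maximum is 101, attained at A_2.
r = √101 ≈ 10.05.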